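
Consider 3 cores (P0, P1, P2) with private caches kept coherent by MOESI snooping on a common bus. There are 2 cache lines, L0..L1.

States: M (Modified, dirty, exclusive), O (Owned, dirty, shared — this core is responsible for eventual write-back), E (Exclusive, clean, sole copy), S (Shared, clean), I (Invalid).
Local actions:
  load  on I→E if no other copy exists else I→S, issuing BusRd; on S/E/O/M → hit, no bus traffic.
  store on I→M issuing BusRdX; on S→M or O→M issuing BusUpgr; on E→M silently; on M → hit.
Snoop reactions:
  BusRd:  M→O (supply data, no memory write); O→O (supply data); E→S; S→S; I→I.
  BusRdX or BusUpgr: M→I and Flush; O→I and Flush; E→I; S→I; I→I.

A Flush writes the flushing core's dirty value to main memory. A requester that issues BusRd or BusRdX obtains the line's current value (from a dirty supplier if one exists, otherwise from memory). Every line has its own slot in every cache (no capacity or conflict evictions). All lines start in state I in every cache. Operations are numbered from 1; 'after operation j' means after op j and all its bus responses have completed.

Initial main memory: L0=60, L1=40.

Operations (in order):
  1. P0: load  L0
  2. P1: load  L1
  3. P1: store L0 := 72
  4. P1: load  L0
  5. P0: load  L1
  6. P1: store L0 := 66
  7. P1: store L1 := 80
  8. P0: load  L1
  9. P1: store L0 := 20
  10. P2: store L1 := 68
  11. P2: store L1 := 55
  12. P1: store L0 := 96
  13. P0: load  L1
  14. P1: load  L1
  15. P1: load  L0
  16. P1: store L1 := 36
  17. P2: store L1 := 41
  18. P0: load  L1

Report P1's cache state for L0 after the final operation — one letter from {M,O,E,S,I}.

  op1 P0: load  L0 → E/I/I on L0; bus BusRd; mem=60
  op2 P1: load  L1 → I/E/I on L1; bus BusRd; mem=40
  op3 P1: store L0 := 72 → I/M/I on L0; bus BusRdX; mem=60
  op4 P1: load  L0 → I/M/I on L0; bus (none); mem=60
  op5 P0: load  L1 → S/S/I on L1; bus BusRd; mem=40
  op6 P1: store L0 := 66 → I/M/I on L0; bus (none); mem=60
  op7 P1: store L1 := 80 → I/M/I on L1; bus BusUpgr; mem=40
  op8 P0: load  L1 → S/O/I on L1; bus BusRd; mem=40
  op9 P1: store L0 := 20 → I/M/I on L0; bus (none); mem=60
  op10 P2: store L1 := 68 → I/I/M on L1; bus BusRdX Flush; mem=80
  op11 P2: store L1 := 55 → I/I/M on L1; bus (none); mem=80
  op12 P1: store L0 := 96 → I/M/I on L0; bus (none); mem=60
  op13 P0: load  L1 → S/I/O on L1; bus BusRd; mem=80
  op14 P1: load  L1 → S/S/O on L1; bus BusRd; mem=80
  op15 P1: load  L0 → I/M/I on L0; bus (none); mem=60
  op16 P1: store L1 := 36 → I/M/I on L1; bus BusUpgr Flush; mem=55
  op17 P2: store L1 := 41 → I/I/M on L1; bus BusRdX Flush; mem=36
  op18 P0: load  L1 → S/I/O on L1; bus BusRd; mem=36

state = M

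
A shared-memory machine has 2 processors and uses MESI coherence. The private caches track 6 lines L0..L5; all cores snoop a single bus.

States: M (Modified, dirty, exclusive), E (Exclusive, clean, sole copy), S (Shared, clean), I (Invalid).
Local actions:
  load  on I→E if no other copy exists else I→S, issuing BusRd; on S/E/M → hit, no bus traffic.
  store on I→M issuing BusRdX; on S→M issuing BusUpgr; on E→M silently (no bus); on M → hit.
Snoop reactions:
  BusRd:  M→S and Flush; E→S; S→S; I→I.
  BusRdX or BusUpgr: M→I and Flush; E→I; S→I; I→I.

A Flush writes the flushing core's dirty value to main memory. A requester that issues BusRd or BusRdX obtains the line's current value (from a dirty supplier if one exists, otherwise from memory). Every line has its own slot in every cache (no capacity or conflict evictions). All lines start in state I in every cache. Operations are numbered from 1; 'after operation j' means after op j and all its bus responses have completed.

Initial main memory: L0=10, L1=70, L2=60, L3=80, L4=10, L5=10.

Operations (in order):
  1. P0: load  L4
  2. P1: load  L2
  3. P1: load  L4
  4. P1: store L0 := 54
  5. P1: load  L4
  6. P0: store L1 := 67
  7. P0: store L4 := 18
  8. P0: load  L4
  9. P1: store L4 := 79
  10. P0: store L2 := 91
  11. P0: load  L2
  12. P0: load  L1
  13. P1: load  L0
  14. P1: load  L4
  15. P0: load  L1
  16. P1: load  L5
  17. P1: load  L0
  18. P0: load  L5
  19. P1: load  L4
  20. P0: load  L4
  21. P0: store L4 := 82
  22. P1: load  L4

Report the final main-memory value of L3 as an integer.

[1] P0: load  L4 | P0:E(10), P1:I | bus: BusRd
[2] P1: load  L2 | P0:I, P1:E(60) | bus: BusRd
[3] P1: load  L4 | P0:S(10), P1:S(10) | bus: BusRd
[4] P1: store L0 := 54 | P0:I, P1:M(54) | bus: BusRdX
[5] P1: load  L4 | P0:S(10), P1:S(10) | bus: none
[6] P0: store L1 := 67 | P0:M(67), P1:I | bus: BusRdX
[7] P0: store L4 := 18 | P0:M(18), P1:I | bus: BusUpgr
[8] P0: load  L4 | P0:M(18), P1:I | bus: none
[9] P1: store L4 := 79 | P0:I, P1:M(79) | bus: BusRdX,Flush
[10] P0: store L2 := 91 | P0:M(91), P1:I | bus: BusRdX
[11] P0: load  L2 | P0:M(91), P1:I | bus: none
[12] P0: load  L1 | P0:M(67), P1:I | bus: none
[13] P1: load  L0 | P0:I, P1:M(54) | bus: none
[14] P1: load  L4 | P0:I, P1:M(79) | bus: none
[15] P0: load  L1 | P0:M(67), P1:I | bus: none
[16] P1: load  L5 | P0:I, P1:E(10) | bus: BusRd
[17] P1: load  L0 | P0:I, P1:M(54) | bus: none
[18] P0: load  L5 | P0:S(10), P1:S(10) | bus: BusRd
[19] P1: load  L4 | P0:I, P1:M(79) | bus: none
[20] P0: load  L4 | P0:S(79), P1:S(79) | bus: BusRd,Flush
[21] P0: store L4 := 82 | P0:M(82), P1:I | bus: BusUpgr
[22] P1: load  L4 | P0:S(82), P1:S(82) | bus: BusRd,Flush

memory[L3] = 80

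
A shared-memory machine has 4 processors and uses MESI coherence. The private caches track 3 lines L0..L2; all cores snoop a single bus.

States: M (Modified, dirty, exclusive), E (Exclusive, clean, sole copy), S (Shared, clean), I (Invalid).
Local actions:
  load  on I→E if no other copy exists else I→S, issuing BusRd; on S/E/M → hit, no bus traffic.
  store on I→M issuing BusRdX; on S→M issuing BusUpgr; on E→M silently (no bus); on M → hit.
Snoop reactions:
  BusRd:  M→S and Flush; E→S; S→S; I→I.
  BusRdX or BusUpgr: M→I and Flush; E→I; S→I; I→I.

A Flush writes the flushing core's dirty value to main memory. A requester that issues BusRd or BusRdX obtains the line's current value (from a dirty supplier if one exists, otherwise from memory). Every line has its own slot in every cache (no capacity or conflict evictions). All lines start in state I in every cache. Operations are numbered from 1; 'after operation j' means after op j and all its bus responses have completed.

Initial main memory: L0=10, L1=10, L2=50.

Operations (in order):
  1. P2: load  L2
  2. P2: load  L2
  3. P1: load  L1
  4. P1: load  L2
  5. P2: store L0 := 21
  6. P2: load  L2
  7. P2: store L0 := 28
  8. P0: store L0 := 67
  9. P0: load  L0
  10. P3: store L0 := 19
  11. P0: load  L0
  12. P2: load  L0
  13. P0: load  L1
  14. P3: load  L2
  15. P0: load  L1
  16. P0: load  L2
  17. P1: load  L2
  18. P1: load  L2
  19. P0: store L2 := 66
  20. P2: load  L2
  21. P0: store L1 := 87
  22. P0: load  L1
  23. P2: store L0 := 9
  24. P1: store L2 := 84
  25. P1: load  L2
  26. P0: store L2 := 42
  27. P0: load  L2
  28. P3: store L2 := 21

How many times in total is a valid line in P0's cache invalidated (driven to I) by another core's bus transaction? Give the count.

[1] P2: load  L2 | P0:I, P1:I, P2:E(50), P3:I | bus: BusRd
[2] P2: load  L2 | P0:I, P1:I, P2:E(50), P3:I | bus: none
[3] P1: load  L1 | P0:I, P1:E(10), P2:I, P3:I | bus: BusRd
[4] P1: load  L2 | P0:I, P1:S(50), P2:S(50), P3:I | bus: BusRd
[5] P2: store L0 := 21 | P0:I, P1:I, P2:M(21), P3:I | bus: BusRdX
[6] P2: load  L2 | P0:I, P1:S(50), P2:S(50), P3:I | bus: none
[7] P2: store L0 := 28 | P0:I, P1:I, P2:M(28), P3:I | bus: none
[8] P0: store L0 := 67 | P0:M(67), P1:I, P2:I, P3:I | bus: BusRdX,Flush
[9] P0: load  L0 | P0:M(67), P1:I, P2:I, P3:I | bus: none
[10] P3: store L0 := 19 | P0:I, P1:I, P2:I, P3:M(19) | bus: BusRdX,Flush
[11] P0: load  L0 | P0:S(19), P1:I, P2:I, P3:S(19) | bus: BusRd,Flush
[12] P2: load  L0 | P0:S(19), P1:I, P2:S(19), P3:S(19) | bus: BusRd
[13] P0: load  L1 | P0:S(10), P1:S(10), P2:I, P3:I | bus: BusRd
[14] P3: load  L2 | P0:I, P1:S(50), P2:S(50), P3:S(50) | bus: BusRd
[15] P0: load  L1 | P0:S(10), P1:S(10), P2:I, P3:I | bus: none
[16] P0: load  L2 | P0:S(50), P1:S(50), P2:S(50), P3:S(50) | bus: BusRd
[17] P1: load  L2 | P0:S(50), P1:S(50), P2:S(50), P3:S(50) | bus: none
[18] P1: load  L2 | P0:S(50), P1:S(50), P2:S(50), P3:S(50) | bus: none
[19] P0: store L2 := 66 | P0:M(66), P1:I, P2:I, P3:I | bus: BusUpgr
[20] P2: load  L2 | P0:S(66), P1:I, P2:S(66), P3:I | bus: BusRd,Flush
[21] P0: store L1 := 87 | P0:M(87), P1:I, P2:I, P3:I | bus: BusUpgr
[22] P0: load  L1 | P0:M(87), P1:I, P2:I, P3:I | bus: none
[23] P2: store L0 := 9 | P0:I, P1:I, P2:M(9), P3:I | bus: BusUpgr
[24] P1: store L2 := 84 | P0:I, P1:M(84), P2:I, P3:I | bus: BusRdX
[25] P1: load  L2 | P0:I, P1:M(84), P2:I, P3:I | bus: none
[26] P0: store L2 := 42 | P0:M(42), P1:I, P2:I, P3:I | bus: BusRdX,Flush
[27] P0: load  L2 | P0:M(42), P1:I, P2:I, P3:I | bus: none
[28] P3: store L2 := 21 | P0:I, P1:I, P2:I, P3:M(21) | bus: BusRdX,Flush

invalidations = 4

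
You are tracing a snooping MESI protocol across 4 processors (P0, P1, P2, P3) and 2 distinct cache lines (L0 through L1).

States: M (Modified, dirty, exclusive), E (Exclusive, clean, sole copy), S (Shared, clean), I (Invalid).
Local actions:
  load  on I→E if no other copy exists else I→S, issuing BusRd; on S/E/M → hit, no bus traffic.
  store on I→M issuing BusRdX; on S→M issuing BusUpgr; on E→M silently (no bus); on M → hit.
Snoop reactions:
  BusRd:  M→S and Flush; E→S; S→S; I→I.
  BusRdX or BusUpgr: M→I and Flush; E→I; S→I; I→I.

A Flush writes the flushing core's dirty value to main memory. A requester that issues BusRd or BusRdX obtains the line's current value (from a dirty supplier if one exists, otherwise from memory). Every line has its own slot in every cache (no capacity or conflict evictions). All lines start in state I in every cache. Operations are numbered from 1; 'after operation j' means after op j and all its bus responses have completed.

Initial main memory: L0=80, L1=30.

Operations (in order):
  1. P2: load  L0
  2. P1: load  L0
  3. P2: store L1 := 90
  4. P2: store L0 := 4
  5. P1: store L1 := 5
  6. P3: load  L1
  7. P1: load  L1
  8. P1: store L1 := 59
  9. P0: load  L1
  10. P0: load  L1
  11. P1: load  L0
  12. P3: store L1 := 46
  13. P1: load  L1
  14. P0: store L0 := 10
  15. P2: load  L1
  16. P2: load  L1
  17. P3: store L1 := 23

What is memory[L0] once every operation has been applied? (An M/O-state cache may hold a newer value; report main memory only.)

[1] P2: load  L0 | P0:I, P1:I, P2:E(80), P3:I | bus: BusRd
[2] P1: load  L0 | P0:I, P1:S(80), P2:S(80), P3:I | bus: BusRd
[3] P2: store L1 := 90 | P0:I, P1:I, P2:M(90), P3:I | bus: BusRdX
[4] P2: store L0 := 4 | P0:I, P1:I, P2:M(4), P3:I | bus: BusUpgr
[5] P1: store L1 := 5 | P0:I, P1:M(5), P2:I, P3:I | bus: BusRdX,Flush
[6] P3: load  L1 | P0:I, P1:S(5), P2:I, P3:S(5) | bus: BusRd,Flush
[7] P1: load  L1 | P0:I, P1:S(5), P2:I, P3:S(5) | bus: none
[8] P1: store L1 := 59 | P0:I, P1:M(59), P2:I, P3:I | bus: BusUpgr
[9] P0: load  L1 | P0:S(59), P1:S(59), P2:I, P3:I | bus: BusRd,Flush
[10] P0: load  L1 | P0:S(59), P1:S(59), P2:I, P3:I | bus: none
[11] P1: load  L0 | P0:I, P1:S(4), P2:S(4), P3:I | bus: BusRd,Flush
[12] P3: store L1 := 46 | P0:I, P1:I, P2:I, P3:M(46) | bus: BusRdX
[13] P1: load  L1 | P0:I, P1:S(46), P2:I, P3:S(46) | bus: BusRd,Flush
[14] P0: store L0 := 10 | P0:M(10), P1:I, P2:I, P3:I | bus: BusRdX
[15] P2: load  L1 | P0:I, P1:S(46), P2:S(46), P3:S(46) | bus: BusRd
[16] P2: load  L1 | P0:I, P1:S(46), P2:S(46), P3:S(46) | bus: none
[17] P3: store L1 := 23 | P0:I, P1:I, P2:I, P3:M(23) | bus: BusUpgr

memory[L0] = 4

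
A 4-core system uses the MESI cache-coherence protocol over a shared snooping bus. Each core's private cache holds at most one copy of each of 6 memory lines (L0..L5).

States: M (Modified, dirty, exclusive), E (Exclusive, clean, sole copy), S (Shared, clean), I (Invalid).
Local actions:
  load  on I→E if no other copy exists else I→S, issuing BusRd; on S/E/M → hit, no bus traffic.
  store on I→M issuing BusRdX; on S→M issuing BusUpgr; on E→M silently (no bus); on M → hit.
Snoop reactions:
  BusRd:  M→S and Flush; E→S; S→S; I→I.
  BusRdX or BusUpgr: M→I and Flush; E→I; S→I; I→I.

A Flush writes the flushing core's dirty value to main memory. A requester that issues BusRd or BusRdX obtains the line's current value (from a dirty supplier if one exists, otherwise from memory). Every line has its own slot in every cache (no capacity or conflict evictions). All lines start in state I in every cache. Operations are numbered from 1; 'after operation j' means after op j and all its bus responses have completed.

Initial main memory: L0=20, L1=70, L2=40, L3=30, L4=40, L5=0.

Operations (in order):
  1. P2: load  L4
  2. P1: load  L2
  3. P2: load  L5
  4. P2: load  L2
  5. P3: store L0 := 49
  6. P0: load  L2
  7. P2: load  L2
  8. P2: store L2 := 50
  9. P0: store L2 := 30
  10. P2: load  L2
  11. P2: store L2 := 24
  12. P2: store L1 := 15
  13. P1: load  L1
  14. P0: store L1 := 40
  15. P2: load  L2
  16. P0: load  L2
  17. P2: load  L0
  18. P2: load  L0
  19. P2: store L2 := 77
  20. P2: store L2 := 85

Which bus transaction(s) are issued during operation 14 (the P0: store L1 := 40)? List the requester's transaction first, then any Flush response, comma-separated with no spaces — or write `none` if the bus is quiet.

  op1 P2: load  L4 → I/I/E/I on L4; bus BusRd; mem=40
  op2 P1: load  L2 → I/E/I/I on L2; bus BusRd; mem=40
  op3 P2: load  L5 → I/I/E/I on L5; bus BusRd; mem=0
  op4 P2: load  L2 → I/S/S/I on L2; bus BusRd; mem=40
  op5 P3: store L0 := 49 → I/I/I/M on L0; bus BusRdX; mem=20
  op6 P0: load  L2 → S/S/S/I on L2; bus BusRd; mem=40
  op7 P2: load  L2 → S/S/S/I on L2; bus (none); mem=40
  op8 P2: store L2 := 50 → I/I/M/I on L2; bus BusUpgr; mem=40
  op9 P0: store L2 := 30 → M/I/I/I on L2; bus BusRdX Flush; mem=50
  op10 P2: load  L2 → S/I/S/I on L2; bus BusRd Flush; mem=30
  op11 P2: store L2 := 24 → I/I/M/I on L2; bus BusUpgr; mem=30
  op12 P2: store L1 := 15 → I/I/M/I on L1; bus BusRdX; mem=70
  op13 P1: load  L1 → I/S/S/I on L1; bus BusRd Flush; mem=15
  op14 P0: store L1 := 40 → M/I/I/I on L1; bus BusRdX; mem=15
  op15 P2: load  L2 → I/I/M/I on L2; bus (none); mem=30
  op16 P0: load  L2 → S/I/S/I on L2; bus BusRd Flush; mem=24
  op17 P2: load  L0 → I/I/S/S on L0; bus BusRd Flush; mem=49
  op18 P2: load  L0 → I/I/S/S on L0; bus (none); mem=49
  op19 P2: store L2 := 77 → I/I/M/I on L2; bus BusUpgr; mem=24
  op20 P2: store L2 := 85 → I/I/M/I on L2; bus (none); mem=24

bus = BusRdX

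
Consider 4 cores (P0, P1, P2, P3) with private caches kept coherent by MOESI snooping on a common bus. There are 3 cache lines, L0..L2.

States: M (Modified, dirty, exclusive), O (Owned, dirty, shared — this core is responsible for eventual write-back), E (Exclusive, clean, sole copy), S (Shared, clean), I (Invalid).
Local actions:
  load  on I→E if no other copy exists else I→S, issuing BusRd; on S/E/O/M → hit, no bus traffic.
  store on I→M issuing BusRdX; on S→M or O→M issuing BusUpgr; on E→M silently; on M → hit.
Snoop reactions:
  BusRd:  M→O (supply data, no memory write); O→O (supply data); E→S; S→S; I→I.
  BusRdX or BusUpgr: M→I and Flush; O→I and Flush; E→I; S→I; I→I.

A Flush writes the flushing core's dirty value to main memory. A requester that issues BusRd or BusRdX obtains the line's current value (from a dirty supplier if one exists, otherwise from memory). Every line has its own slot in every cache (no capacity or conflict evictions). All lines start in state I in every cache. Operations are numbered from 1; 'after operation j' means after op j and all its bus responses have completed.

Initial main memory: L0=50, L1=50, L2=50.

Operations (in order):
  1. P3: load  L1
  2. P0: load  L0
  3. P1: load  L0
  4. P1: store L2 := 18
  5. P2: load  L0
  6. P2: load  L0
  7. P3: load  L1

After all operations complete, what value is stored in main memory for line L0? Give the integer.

1. P3: load  L1  bus=[BusRd]  L1: P0=I P1=I P2=I P3=E  mem[L1]=50
2. P0: load  L0  bus=[BusRd]  L0: P0=E P1=I P2=I P3=I  mem[L0]=50
3. P1: load  L0  bus=[BusRd]  L0: P0=S P1=S P2=I P3=I  mem[L0]=50
4. P1: store L2 := 18  bus=[BusRdX]  L2: P0=I P1=M P2=I P3=I  mem[L2]=50
5. P2: load  L0  bus=[BusRd]  L0: P0=S P1=S P2=S P3=I  mem[L0]=50
6. P2: load  L0  bus=[-]  L0: P0=S P1=S P2=S P3=I  mem[L0]=50
7. P3: load  L1  bus=[-]  L1: P0=I P1=I P2=I P3=E  mem[L1]=50

memory[L0] = 50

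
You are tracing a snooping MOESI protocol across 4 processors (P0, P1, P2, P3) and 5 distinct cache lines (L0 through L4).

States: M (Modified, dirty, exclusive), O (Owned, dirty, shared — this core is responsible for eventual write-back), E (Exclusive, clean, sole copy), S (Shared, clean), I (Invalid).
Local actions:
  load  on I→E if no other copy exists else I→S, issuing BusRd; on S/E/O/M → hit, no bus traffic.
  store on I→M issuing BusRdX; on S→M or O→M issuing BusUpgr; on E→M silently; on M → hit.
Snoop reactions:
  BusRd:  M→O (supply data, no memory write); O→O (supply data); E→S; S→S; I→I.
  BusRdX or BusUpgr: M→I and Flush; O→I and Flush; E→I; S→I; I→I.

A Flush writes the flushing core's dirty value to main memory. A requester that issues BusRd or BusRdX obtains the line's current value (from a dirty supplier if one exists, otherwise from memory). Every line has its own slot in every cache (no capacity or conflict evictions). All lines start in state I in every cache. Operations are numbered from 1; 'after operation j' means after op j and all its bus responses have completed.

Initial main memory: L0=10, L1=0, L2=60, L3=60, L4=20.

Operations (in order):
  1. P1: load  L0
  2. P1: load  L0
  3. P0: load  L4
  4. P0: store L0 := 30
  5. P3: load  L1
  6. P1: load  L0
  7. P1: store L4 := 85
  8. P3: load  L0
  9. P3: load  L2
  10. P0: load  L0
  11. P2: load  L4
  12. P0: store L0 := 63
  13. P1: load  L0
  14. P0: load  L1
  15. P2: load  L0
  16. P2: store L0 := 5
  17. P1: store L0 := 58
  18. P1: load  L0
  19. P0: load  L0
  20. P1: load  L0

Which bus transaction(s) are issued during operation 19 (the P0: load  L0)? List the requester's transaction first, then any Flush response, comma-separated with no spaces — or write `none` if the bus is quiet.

bus = BusRd

1. P1: load  L0  bus=[BusRd]  L0: P0=I P1=E P2=I P3=I  mem[L0]=10
2. P1: load  L0  bus=[-]  L0: P0=I P1=E P2=I P3=I  mem[L0]=10
3. P0: load  L4  bus=[BusRd]  L4: P0=E P1=I P2=I P3=I  mem[L4]=20
4. P0: store L0 := 30  bus=[BusRdX]  L0: P0=M P1=I P2=I P3=I  mem[L0]=10
5. P3: load  L1  bus=[BusRd]  L1: P0=I P1=I P2=I P3=E  mem[L1]=0
6. P1: load  L0  bus=[BusRd]  L0: P0=O P1=S P2=I P3=I  mem[L0]=10
7. P1: store L4 := 85  bus=[BusRdX]  L4: P0=I P1=M P2=I P3=I  mem[L4]=20
8. P3: load  L0  bus=[BusRd]  L0: P0=O P1=S P2=I P3=S  mem[L0]=10
9. P3: load  L2  bus=[BusRd]  L2: P0=I P1=I P2=I P3=E  mem[L2]=60
10. P0: load  L0  bus=[-]  L0: P0=O P1=S P2=I P3=S  mem[L0]=10
11. P2: load  L4  bus=[BusRd]  L4: P0=I P1=O P2=S P3=I  mem[L4]=20
12. P0: store L0 := 63  bus=[BusUpgr]  L0: P0=M P1=I P2=I P3=I  mem[L0]=10
13. P1: load  L0  bus=[BusRd]  L0: P0=O P1=S P2=I P3=I  mem[L0]=10
14. P0: load  L1  bus=[BusRd]  L1: P0=S P1=I P2=I P3=S  mem[L1]=0
15. P2: load  L0  bus=[BusRd]  L0: P0=O P1=S P2=S P3=I  mem[L0]=10
16. P2: store L0 := 5  bus=[BusUpgr,Flush]  L0: P0=I P1=I P2=M P3=I  mem[L0]=63
17. P1: store L0 := 58  bus=[BusRdX,Flush]  L0: P0=I P1=M P2=I P3=I  mem[L0]=5
18. P1: load  L0  bus=[-]  L0: P0=I P1=M P2=I P3=I  mem[L0]=5
19. P0: load  L0  bus=[BusRd]  L0: P0=S P1=O P2=I P3=I  mem[L0]=5
20. P1: load  L0  bus=[-]  L0: P0=S P1=O P2=I P3=I  mem[L0]=5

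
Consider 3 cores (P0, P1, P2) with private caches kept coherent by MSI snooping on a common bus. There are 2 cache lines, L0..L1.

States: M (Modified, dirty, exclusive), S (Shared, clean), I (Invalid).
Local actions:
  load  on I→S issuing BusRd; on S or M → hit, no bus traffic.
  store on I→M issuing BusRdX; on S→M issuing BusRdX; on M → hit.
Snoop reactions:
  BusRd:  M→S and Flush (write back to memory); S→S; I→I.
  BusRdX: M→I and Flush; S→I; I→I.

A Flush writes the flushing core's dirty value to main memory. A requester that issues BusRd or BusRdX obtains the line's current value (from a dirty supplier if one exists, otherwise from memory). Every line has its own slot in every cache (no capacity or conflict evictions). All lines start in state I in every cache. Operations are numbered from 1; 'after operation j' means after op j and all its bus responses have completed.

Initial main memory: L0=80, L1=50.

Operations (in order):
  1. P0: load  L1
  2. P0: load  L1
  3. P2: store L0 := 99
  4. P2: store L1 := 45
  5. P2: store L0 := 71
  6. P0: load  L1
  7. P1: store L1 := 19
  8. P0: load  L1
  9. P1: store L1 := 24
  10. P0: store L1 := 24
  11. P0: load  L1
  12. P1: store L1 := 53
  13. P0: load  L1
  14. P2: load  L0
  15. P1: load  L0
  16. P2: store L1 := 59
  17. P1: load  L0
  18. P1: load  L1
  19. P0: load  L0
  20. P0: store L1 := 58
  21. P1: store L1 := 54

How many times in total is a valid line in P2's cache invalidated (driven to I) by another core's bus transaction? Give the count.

invalidations = 2

  op1 P0: load  L1 → S/I/I on L1; bus BusRd; mem=50
  op2 P0: load  L1 → S/I/I on L1; bus (none); mem=50
  op3 P2: store L0 := 99 → I/I/M on L0; bus BusRdX; mem=80
  op4 P2: store L1 := 45 → I/I/M on L1; bus BusRdX; mem=50
  op5 P2: store L0 := 71 → I/I/M on L0; bus (none); mem=80
  op6 P0: load  L1 → S/I/S on L1; bus BusRd Flush; mem=45
  op7 P1: store L1 := 19 → I/M/I on L1; bus BusRdX; mem=45
  op8 P0: load  L1 → S/S/I on L1; bus BusRd Flush; mem=19
  op9 P1: store L1 := 24 → I/M/I on L1; bus BusRdX; mem=19
  op10 P0: store L1 := 24 → M/I/I on L1; bus BusRdX Flush; mem=24
  op11 P0: load  L1 → M/I/I on L1; bus (none); mem=24
  op12 P1: store L1 := 53 → I/M/I on L1; bus BusRdX Flush; mem=24
  op13 P0: load  L1 → S/S/I on L1; bus BusRd Flush; mem=53
  op14 P2: load  L0 → I/I/M on L0; bus (none); mem=80
  op15 P1: load  L0 → I/S/S on L0; bus BusRd Flush; mem=71
  op16 P2: store L1 := 59 → I/I/M on L1; bus BusRdX; mem=53
  op17 P1: load  L0 → I/S/S on L0; bus (none); mem=71
  op18 P1: load  L1 → I/S/S on L1; bus BusRd Flush; mem=59
  op19 P0: load  L0 → S/S/S on L0; bus BusRd; mem=71
  op20 P0: store L1 := 58 → M/I/I on L1; bus BusRdX; mem=59
  op21 P1: store L1 := 54 → I/M/I on L1; bus BusRdX Flush; mem=58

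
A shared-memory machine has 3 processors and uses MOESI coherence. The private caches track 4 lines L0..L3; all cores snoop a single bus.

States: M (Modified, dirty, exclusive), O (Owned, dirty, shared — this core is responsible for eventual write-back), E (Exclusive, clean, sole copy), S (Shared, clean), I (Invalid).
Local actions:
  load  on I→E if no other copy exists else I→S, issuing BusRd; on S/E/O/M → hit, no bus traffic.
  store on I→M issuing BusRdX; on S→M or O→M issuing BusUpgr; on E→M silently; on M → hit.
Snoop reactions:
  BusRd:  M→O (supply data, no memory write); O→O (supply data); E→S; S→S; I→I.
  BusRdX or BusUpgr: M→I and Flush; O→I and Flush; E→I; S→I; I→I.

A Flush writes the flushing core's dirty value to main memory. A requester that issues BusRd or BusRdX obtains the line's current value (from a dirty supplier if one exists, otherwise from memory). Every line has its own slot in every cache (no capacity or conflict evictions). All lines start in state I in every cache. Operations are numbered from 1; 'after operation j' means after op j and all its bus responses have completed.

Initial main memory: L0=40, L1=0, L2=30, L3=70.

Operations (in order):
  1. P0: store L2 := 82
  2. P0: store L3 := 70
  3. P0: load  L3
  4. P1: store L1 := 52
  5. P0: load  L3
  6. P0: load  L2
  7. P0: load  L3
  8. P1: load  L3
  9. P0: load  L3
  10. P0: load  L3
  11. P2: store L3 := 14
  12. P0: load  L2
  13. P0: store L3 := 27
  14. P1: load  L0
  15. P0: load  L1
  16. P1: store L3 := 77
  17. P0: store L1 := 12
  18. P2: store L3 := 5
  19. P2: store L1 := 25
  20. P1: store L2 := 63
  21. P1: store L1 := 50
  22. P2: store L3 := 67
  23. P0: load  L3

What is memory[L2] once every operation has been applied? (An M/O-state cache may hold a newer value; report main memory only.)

step 1: P0: store L2 := 82  ⟶  MII  (L2)  txn=BusRdX  M[L2]=30
step 2: P0: store L3 := 70  ⟶  MII  (L3)  txn=BusRdX  M[L3]=70
step 3: P0: load  L3  ⟶  MII  (L3)  txn=∅  M[L3]=70
step 4: P1: store L1 := 52  ⟶  IMI  (L1)  txn=BusRdX  M[L1]=0
step 5: P0: load  L3  ⟶  MII  (L3)  txn=∅  M[L3]=70
step 6: P0: load  L2  ⟶  MII  (L2)  txn=∅  M[L2]=30
step 7: P0: load  L3  ⟶  MII  (L3)  txn=∅  M[L3]=70
step 8: P1: load  L3  ⟶  OSI  (L3)  txn=BusRd  M[L3]=70
step 9: P0: load  L3  ⟶  OSI  (L3)  txn=∅  M[L3]=70
step 10: P0: load  L3  ⟶  OSI  (L3)  txn=∅  M[L3]=70
step 11: P2: store L3 := 14  ⟶  IIM  (L3)  txn=BusRdX+Flush  M[L3]=70
step 12: P0: load  L2  ⟶  MII  (L2)  txn=∅  M[L2]=30
step 13: P0: store L3 := 27  ⟶  MII  (L3)  txn=BusRdX+Flush  M[L3]=14
step 14: P1: load  L0  ⟶  IEI  (L0)  txn=BusRd  M[L0]=40
step 15: P0: load  L1  ⟶  SOI  (L1)  txn=BusRd  M[L1]=0
step 16: P1: store L3 := 77  ⟶  IMI  (L3)  txn=BusRdX+Flush  M[L3]=27
step 17: P0: store L1 := 12  ⟶  MII  (L1)  txn=BusUpgr+Flush  M[L1]=52
step 18: P2: store L3 := 5  ⟶  IIM  (L3)  txn=BusRdX+Flush  M[L3]=77
step 19: P2: store L1 := 25  ⟶  IIM  (L1)  txn=BusRdX+Flush  M[L1]=12
step 20: P1: store L2 := 63  ⟶  IMI  (L2)  txn=BusRdX+Flush  M[L2]=82
step 21: P1: store L1 := 50  ⟶  IMI  (L1)  txn=BusRdX+Flush  M[L1]=25
step 22: P2: store L3 := 67  ⟶  IIM  (L3)  txn=∅  M[L3]=77
step 23: P0: load  L3  ⟶  SIO  (L3)  txn=BusRd  M[L3]=77

memory[L2] = 82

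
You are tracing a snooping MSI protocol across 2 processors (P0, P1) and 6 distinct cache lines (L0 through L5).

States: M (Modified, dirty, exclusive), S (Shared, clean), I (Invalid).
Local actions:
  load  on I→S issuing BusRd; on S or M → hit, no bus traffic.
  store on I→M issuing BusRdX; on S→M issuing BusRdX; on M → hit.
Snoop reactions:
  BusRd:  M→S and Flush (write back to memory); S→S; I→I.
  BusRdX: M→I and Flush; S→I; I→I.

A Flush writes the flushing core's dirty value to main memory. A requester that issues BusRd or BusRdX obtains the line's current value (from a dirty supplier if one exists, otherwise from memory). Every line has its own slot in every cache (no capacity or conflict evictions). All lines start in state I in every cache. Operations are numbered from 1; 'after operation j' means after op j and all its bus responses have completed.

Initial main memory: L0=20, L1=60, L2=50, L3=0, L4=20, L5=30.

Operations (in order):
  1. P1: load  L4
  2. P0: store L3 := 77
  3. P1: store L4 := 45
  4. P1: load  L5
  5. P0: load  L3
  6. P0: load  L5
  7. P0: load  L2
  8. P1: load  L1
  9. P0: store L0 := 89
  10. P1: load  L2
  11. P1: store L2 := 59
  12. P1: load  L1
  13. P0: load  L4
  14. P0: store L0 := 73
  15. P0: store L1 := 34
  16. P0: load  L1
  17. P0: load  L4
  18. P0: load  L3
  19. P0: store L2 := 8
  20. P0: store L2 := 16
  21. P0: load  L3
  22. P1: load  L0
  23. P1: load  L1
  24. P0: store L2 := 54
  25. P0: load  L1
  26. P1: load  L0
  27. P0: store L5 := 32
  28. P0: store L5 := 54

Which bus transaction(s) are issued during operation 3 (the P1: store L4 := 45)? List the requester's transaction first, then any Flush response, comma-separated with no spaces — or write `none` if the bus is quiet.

bus = BusRdX

  op1 P1: load  L4 → I/S on L4; bus BusRd; mem=20
  op2 P0: store L3 := 77 → M/I on L3; bus BusRdX; mem=0
  op3 P1: store L4 := 45 → I/M on L4; bus BusRdX; mem=20
  op4 P1: load  L5 → I/S on L5; bus BusRd; mem=30
  op5 P0: load  L3 → M/I on L3; bus (none); mem=0
  op6 P0: load  L5 → S/S on L5; bus BusRd; mem=30
  op7 P0: load  L2 → S/I on L2; bus BusRd; mem=50
  op8 P1: load  L1 → I/S on L1; bus BusRd; mem=60
  op9 P0: store L0 := 89 → M/I on L0; bus BusRdX; mem=20
  op10 P1: load  L2 → S/S on L2; bus BusRd; mem=50
  op11 P1: store L2 := 59 → I/M on L2; bus BusRdX; mem=50
  op12 P1: load  L1 → I/S on L1; bus (none); mem=60
  op13 P0: load  L4 → S/S on L4; bus BusRd Flush; mem=45
  op14 P0: store L0 := 73 → M/I on L0; bus (none); mem=20
  op15 P0: store L1 := 34 → M/I on L1; bus BusRdX; mem=60
  op16 P0: load  L1 → M/I on L1; bus (none); mem=60
  op17 P0: load  L4 → S/S on L4; bus (none); mem=45
  op18 P0: load  L3 → M/I on L3; bus (none); mem=0
  op19 P0: store L2 := 8 → M/I on L2; bus BusRdX Flush; mem=59
  op20 P0: store L2 := 16 → M/I on L2; bus (none); mem=59
  op21 P0: load  L3 → M/I on L3; bus (none); mem=0
  op22 P1: load  L0 → S/S on L0; bus BusRd Flush; mem=73
  op23 P1: load  L1 → S/S on L1; bus BusRd Flush; mem=34
  op24 P0: store L2 := 54 → M/I on L2; bus (none); mem=59
  op25 P0: load  L1 → S/S on L1; bus (none); mem=34
  op26 P1: load  L0 → S/S on L0; bus (none); mem=73
  op27 P0: store L5 := 32 → M/I on L5; bus BusRdX; mem=30
  op28 P0: store L5 := 54 → M/I on L5; bus (none); mem=30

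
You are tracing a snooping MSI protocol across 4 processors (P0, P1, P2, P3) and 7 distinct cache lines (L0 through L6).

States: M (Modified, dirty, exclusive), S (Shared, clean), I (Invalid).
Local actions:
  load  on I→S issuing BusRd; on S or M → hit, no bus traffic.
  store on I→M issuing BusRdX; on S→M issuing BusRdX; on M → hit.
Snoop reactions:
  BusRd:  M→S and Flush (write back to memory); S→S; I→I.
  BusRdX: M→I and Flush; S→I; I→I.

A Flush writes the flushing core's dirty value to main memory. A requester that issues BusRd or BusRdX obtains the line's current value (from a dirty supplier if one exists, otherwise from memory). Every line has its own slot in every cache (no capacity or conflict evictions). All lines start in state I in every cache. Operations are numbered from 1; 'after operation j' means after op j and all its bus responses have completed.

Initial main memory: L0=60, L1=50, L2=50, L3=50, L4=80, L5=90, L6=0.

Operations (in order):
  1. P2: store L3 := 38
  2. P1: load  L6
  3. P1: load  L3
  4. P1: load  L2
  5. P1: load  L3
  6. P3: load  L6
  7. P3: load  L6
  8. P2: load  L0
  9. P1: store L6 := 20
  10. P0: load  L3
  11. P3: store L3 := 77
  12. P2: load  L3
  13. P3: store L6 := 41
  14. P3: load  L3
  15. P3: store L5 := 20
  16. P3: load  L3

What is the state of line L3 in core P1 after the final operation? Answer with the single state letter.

state = I

step 1: P2: store L3 := 38  ⟶  IIMI  (L3)  txn=BusRdX  M[L3]=50
step 2: P1: load  L6  ⟶  ISII  (L6)  txn=BusRd  M[L6]=0
step 3: P1: load  L3  ⟶  ISSI  (L3)  txn=BusRd+Flush  M[L3]=38
step 4: P1: load  L2  ⟶  ISII  (L2)  txn=BusRd  M[L2]=50
step 5: P1: load  L3  ⟶  ISSI  (L3)  txn=∅  M[L3]=38
step 6: P3: load  L6  ⟶  ISIS  (L6)  txn=BusRd  M[L6]=0
step 7: P3: load  L6  ⟶  ISIS  (L6)  txn=∅  M[L6]=0
step 8: P2: load  L0  ⟶  IISI  (L0)  txn=BusRd  M[L0]=60
step 9: P1: store L6 := 20  ⟶  IMII  (L6)  txn=BusRdX  M[L6]=0
step 10: P0: load  L3  ⟶  SSSI  (L3)  txn=BusRd  M[L3]=38
step 11: P3: store L3 := 77  ⟶  IIIM  (L3)  txn=BusRdX  M[L3]=38
step 12: P2: load  L3  ⟶  IISS  (L3)  txn=BusRd+Flush  M[L3]=77
step 13: P3: store L6 := 41  ⟶  IIIM  (L6)  txn=BusRdX+Flush  M[L6]=20
step 14: P3: load  L3  ⟶  IISS  (L3)  txn=∅  M[L3]=77
step 15: P3: store L5 := 20  ⟶  IIIM  (L5)  txn=BusRdX  M[L5]=90
step 16: P3: load  L3  ⟶  IISS  (L3)  txn=∅  M[L3]=77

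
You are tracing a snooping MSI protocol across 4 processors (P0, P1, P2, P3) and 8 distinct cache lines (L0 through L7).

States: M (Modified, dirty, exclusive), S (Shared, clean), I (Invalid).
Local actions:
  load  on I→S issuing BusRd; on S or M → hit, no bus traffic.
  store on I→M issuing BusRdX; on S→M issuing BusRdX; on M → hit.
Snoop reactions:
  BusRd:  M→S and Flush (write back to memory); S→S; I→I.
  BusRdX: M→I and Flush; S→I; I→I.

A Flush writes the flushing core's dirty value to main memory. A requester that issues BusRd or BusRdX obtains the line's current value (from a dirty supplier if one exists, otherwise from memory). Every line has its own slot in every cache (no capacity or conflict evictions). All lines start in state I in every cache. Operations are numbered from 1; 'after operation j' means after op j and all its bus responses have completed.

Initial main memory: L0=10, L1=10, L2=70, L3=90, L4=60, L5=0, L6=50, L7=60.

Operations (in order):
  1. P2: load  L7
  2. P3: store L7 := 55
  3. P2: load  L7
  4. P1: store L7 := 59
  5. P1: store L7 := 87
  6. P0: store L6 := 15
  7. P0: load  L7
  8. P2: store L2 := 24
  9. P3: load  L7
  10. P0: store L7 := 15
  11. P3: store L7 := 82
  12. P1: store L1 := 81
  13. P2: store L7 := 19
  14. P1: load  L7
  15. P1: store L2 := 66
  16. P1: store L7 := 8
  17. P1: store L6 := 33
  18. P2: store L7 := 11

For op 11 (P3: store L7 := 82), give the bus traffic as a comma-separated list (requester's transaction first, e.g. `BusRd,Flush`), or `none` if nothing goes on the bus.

[1] P2: load  L7 | P0:I, P1:I, P2:S(60), P3:I | bus: BusRd
[2] P3: store L7 := 55 | P0:I, P1:I, P2:I, P3:M(55) | bus: BusRdX
[3] P2: load  L7 | P0:I, P1:I, P2:S(55), P3:S(55) | bus: BusRd,Flush
[4] P1: store L7 := 59 | P0:I, P1:M(59), P2:I, P3:I | bus: BusRdX
[5] P1: store L7 := 87 | P0:I, P1:M(87), P2:I, P3:I | bus: none
[6] P0: store L6 := 15 | P0:M(15), P1:I, P2:I, P3:I | bus: BusRdX
[7] P0: load  L7 | P0:S(87), P1:S(87), P2:I, P3:I | bus: BusRd,Flush
[8] P2: store L2 := 24 | P0:I, P1:I, P2:M(24), P3:I | bus: BusRdX
[9] P3: load  L7 | P0:S(87), P1:S(87), P2:I, P3:S(87) | bus: BusRd
[10] P0: store L7 := 15 | P0:M(15), P1:I, P2:I, P3:I | bus: BusRdX
[11] P3: store L7 := 82 | P0:I, P1:I, P2:I, P3:M(82) | bus: BusRdX,Flush
[12] P1: store L1 := 81 | P0:I, P1:M(81), P2:I, P3:I | bus: BusRdX
[13] P2: store L7 := 19 | P0:I, P1:I, P2:M(19), P3:I | bus: BusRdX,Flush
[14] P1: load  L7 | P0:I, P1:S(19), P2:S(19), P3:I | bus: BusRd,Flush
[15] P1: store L2 := 66 | P0:I, P1:M(66), P2:I, P3:I | bus: BusRdX,Flush
[16] P1: store L7 := 8 | P0:I, P1:M(8), P2:I, P3:I | bus: BusRdX
[17] P1: store L6 := 33 | P0:I, P1:M(33), P2:I, P3:I | bus: BusRdX,Flush
[18] P2: store L7 := 11 | P0:I, P1:I, P2:M(11), P3:I | bus: BusRdX,Flush

bus = BusRdX,Flush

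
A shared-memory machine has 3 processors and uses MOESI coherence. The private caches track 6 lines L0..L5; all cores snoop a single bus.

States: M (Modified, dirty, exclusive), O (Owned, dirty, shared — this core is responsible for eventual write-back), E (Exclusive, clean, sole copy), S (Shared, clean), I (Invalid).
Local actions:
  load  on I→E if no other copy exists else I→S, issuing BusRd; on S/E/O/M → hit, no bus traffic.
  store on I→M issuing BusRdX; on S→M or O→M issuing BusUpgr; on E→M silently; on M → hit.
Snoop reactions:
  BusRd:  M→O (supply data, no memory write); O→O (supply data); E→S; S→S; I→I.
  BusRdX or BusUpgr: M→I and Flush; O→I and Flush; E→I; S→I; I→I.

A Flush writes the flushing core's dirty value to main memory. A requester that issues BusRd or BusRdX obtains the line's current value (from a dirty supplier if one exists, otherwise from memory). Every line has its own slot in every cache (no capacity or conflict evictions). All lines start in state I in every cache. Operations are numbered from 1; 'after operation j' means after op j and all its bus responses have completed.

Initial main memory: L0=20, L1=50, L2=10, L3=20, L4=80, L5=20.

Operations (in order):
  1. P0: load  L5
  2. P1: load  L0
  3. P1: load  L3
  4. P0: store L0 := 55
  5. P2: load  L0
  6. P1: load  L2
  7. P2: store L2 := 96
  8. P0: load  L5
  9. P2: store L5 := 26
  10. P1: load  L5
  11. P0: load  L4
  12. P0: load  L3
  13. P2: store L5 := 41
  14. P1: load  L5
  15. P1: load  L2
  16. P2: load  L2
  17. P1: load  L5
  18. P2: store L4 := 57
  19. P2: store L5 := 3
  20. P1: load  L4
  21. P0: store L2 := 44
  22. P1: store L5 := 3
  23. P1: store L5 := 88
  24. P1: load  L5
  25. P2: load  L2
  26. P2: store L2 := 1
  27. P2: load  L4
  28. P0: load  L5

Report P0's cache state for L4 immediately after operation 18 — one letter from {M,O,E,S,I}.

state = I

[1] P0: load  L5 | P0:E(20), P1:I, P2:I | bus: BusRd
[2] P1: load  L0 | P0:I, P1:E(20), P2:I | bus: BusRd
[3] P1: load  L3 | P0:I, P1:E(20), P2:I | bus: BusRd
[4] P0: store L0 := 55 | P0:M(55), P1:I, P2:I | bus: BusRdX
[5] P2: load  L0 | P0:O(55), P1:I, P2:S(55) | bus: BusRd
[6] P1: load  L2 | P0:I, P1:E(10), P2:I | bus: BusRd
[7] P2: store L2 := 96 | P0:I, P1:I, P2:M(96) | bus: BusRdX
[8] P0: load  L5 | P0:E(20), P1:I, P2:I | bus: none
[9] P2: store L5 := 26 | P0:I, P1:I, P2:M(26) | bus: BusRdX
[10] P1: load  L5 | P0:I, P1:S(26), P2:O(26) | bus: BusRd
[11] P0: load  L4 | P0:E(80), P1:I, P2:I | bus: BusRd
[12] P0: load  L3 | P0:S(20), P1:S(20), P2:I | bus: BusRd
[13] P2: store L5 := 41 | P0:I, P1:I, P2:M(41) | bus: BusUpgr
[14] P1: load  L5 | P0:I, P1:S(41), P2:O(41) | bus: BusRd
[15] P1: load  L2 | P0:I, P1:S(96), P2:O(96) | bus: BusRd
[16] P2: load  L2 | P0:I, P1:S(96), P2:O(96) | bus: none
[17] P1: load  L5 | P0:I, P1:S(41), P2:O(41) | bus: none
[18] P2: store L4 := 57 | P0:I, P1:I, P2:M(57) | bus: BusRdX
[19] P2: store L5 := 3 | P0:I, P1:I, P2:M(3) | bus: BusUpgr
[20] P1: load  L4 | P0:I, P1:S(57), P2:O(57) | bus: BusRd
[21] P0: store L2 := 44 | P0:M(44), P1:I, P2:I | bus: BusRdX,Flush
[22] P1: store L5 := 3 | P0:I, P1:M(3), P2:I | bus: BusRdX,Flush
[23] P1: store L5 := 88 | P0:I, P1:M(88), P2:I | bus: none
[24] P1: load  L5 | P0:I, P1:M(88), P2:I | bus: none
[25] P2: load  L2 | P0:O(44), P1:I, P2:S(44) | bus: BusRd
[26] P2: store L2 := 1 | P0:I, P1:I, P2:M(1) | bus: BusUpgr,Flush
[27] P2: load  L4 | P0:I, P1:S(57), P2:O(57) | bus: none
[28] P0: load  L5 | P0:S(88), P1:O(88), P2:I | bus: BusRd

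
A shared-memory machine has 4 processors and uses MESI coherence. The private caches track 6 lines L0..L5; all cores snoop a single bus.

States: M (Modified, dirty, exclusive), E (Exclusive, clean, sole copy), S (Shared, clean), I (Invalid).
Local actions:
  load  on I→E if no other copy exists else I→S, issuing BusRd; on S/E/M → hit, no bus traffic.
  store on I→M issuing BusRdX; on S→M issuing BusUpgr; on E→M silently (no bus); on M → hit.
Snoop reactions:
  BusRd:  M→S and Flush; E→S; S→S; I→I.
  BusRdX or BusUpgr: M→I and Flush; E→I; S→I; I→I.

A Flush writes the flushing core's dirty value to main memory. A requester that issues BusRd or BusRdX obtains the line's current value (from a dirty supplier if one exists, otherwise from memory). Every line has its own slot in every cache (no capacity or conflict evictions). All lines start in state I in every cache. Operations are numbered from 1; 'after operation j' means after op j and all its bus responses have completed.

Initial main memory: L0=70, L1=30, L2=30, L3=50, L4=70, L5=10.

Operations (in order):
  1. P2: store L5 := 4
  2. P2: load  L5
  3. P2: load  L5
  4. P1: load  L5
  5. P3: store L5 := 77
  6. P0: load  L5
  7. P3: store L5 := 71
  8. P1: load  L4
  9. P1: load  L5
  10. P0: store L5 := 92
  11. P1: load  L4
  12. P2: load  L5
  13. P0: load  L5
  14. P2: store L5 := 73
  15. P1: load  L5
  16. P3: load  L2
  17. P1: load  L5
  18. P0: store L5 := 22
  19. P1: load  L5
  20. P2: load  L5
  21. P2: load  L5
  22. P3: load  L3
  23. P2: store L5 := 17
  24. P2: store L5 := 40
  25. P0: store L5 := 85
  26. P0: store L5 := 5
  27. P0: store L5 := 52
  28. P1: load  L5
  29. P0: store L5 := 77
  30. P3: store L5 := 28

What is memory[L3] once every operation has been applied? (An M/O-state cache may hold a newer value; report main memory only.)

memory[L3] = 50

step 1: P2: store L5 := 4  ⟶  IIMI  (L5)  txn=BusRdX  M[L5]=10
step 2: P2: load  L5  ⟶  IIMI  (L5)  txn=∅  M[L5]=10
step 3: P2: load  L5  ⟶  IIMI  (L5)  txn=∅  M[L5]=10
step 4: P1: load  L5  ⟶  ISSI  (L5)  txn=BusRd+Flush  M[L5]=4
step 5: P3: store L5 := 77  ⟶  IIIM  (L5)  txn=BusRdX  M[L5]=4
step 6: P0: load  L5  ⟶  SIIS  (L5)  txn=BusRd+Flush  M[L5]=77
step 7: P3: store L5 := 71  ⟶  IIIM  (L5)  txn=BusUpgr  M[L5]=77
step 8: P1: load  L4  ⟶  IEII  (L4)  txn=BusRd  M[L4]=70
step 9: P1: load  L5  ⟶  ISIS  (L5)  txn=BusRd+Flush  M[L5]=71
step 10: P0: store L5 := 92  ⟶  MIII  (L5)  txn=BusRdX  M[L5]=71
step 11: P1: load  L4  ⟶  IEII  (L4)  txn=∅  M[L4]=70
step 12: P2: load  L5  ⟶  SISI  (L5)  txn=BusRd+Flush  M[L5]=92
step 13: P0: load  L5  ⟶  SISI  (L5)  txn=∅  M[L5]=92
step 14: P2: store L5 := 73  ⟶  IIMI  (L5)  txn=BusUpgr  M[L5]=92
step 15: P1: load  L5  ⟶  ISSI  (L5)  txn=BusRd+Flush  M[L5]=73
step 16: P3: load  L2  ⟶  IIIE  (L2)  txn=BusRd  M[L2]=30
step 17: P1: load  L5  ⟶  ISSI  (L5)  txn=∅  M[L5]=73
step 18: P0: store L5 := 22  ⟶  MIII  (L5)  txn=BusRdX  M[L5]=73
step 19: P1: load  L5  ⟶  SSII  (L5)  txn=BusRd+Flush  M[L5]=22
step 20: P2: load  L5  ⟶  SSSI  (L5)  txn=BusRd  M[L5]=22
step 21: P2: load  L5  ⟶  SSSI  (L5)  txn=∅  M[L5]=22
step 22: P3: load  L3  ⟶  IIIE  (L3)  txn=BusRd  M[L3]=50
step 23: P2: store L5 := 17  ⟶  IIMI  (L5)  txn=BusUpgr  M[L5]=22
step 24: P2: store L5 := 40  ⟶  IIMI  (L5)  txn=∅  M[L5]=22
step 25: P0: store L5 := 85  ⟶  MIII  (L5)  txn=BusRdX+Flush  M[L5]=40
step 26: P0: store L5 := 5  ⟶  MIII  (L5)  txn=∅  M[L5]=40
step 27: P0: store L5 := 52  ⟶  MIII  (L5)  txn=∅  M[L5]=40
step 28: P1: load  L5  ⟶  SSII  (L5)  txn=BusRd+Flush  M[L5]=52
step 29: P0: store L5 := 77  ⟶  MIII  (L5)  txn=BusUpgr  M[L5]=52
step 30: P3: store L5 := 28  ⟶  IIIM  (L5)  txn=BusRdX+Flush  M[L5]=77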